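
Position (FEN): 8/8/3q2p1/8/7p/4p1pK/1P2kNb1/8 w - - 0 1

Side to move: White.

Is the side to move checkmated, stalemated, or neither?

White to move; white king on h3.
In check: yes, from the black bishop on g2.
Legal moves for White: Kxh4, Kg4, Kxg2.
White is in check but has 3 legal moves → neither.

neither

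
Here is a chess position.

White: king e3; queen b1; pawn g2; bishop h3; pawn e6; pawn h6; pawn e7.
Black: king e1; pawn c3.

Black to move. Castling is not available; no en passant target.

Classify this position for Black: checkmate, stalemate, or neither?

checkmate

Black to move; black king on e1.
In check: yes, from the white queen on b1.
King squares — d1: attacked by Qb1; f1: attacked by Qb1; d2: attacked by Ke3; e2: attacked by Ke3; f2: attacked by Ke3.
Legal moves for Black: none.
In check with no legal moves → checkmate.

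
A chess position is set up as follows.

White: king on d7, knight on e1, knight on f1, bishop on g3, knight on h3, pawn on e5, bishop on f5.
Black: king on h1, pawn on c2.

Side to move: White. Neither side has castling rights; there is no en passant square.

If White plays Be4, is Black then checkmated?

yes

After Be4: black king on h1; in check: yes, from the white bishop on e4.
King squares — g1: attacked by Nh3; g2: attacked by Ne1; h2: attacked by Nf1.
Black has no legal moves → checkmate.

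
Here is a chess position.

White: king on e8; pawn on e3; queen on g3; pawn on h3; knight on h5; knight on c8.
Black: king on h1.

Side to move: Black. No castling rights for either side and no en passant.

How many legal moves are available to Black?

0

Black to move; king on h1.
In check: no.
Legal moves: none.
Count: 0.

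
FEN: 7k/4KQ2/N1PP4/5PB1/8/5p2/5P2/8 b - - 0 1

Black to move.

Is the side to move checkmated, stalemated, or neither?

stalemate

Black to move; black king on h8.
In check: no.
King squares — g7: attacked by Qf7; h7: attacked by Qf7; g8: attacked by Qf7.
Legal moves for Black: none.
Not in check and no legal moves → stalemate.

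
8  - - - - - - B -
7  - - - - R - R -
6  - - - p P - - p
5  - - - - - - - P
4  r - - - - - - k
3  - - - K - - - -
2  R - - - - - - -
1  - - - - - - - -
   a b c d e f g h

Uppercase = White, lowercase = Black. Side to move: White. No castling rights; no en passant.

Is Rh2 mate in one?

yes

After Rh2: black king on h4; in check: yes, from the white rook on h2.
King squares — g3: attacked by Rg7; h3: attacked by Rh2; g4: attacked by Rg7; g5: attacked by Rg7; h5: attacked by Rh2.
Black has no legal moves → checkmate.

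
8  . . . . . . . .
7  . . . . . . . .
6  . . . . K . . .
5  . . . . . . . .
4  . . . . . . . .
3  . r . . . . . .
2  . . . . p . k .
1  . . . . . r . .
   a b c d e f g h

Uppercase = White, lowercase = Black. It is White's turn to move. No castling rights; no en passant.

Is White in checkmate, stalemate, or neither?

White to move; white king on e6.
In check: no.
Legal moves for White: Ke7, Kd7, Kd6, Ke5, Kd5.
White has 5 legal moves and is not in check → neither.

neither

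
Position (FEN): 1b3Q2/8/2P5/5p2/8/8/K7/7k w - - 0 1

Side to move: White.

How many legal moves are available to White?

White to move; king on a2.
In check: no.
Legal moves: Qh8+, Qg8, Qe8, Qd8, Qc8, Qxb8, Qg7, Qf7, Qe7, Qh6+, Qf6, Qd6, Qxf5, Qc5, Qb4, Qa3, Kb3, Ka3, Kb2, Kb1, Ka1, c7.
Count: 22.

22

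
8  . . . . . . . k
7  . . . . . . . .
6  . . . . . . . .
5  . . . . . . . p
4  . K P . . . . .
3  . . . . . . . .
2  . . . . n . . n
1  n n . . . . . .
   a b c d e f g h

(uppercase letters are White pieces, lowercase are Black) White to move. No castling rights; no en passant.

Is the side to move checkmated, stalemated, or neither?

White to move; white king on b4.
In check: no.
Legal moves for White: Kc5, Kb5, Ka5, Ka4, c5.
White has 5 legal moves and is not in check → neither.

neither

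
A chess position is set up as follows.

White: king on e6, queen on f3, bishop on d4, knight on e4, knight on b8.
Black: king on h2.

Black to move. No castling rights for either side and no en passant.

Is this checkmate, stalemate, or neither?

stalemate

Black to move; black king on h2.
In check: no.
King squares — g1: attacked by Bd4; h1: attacked by Qf3; g2: attacked by Qf3; g3: attacked by Qf3; h3: attacked by Qf3.
Legal moves for Black: none.
Not in check and no legal moves → stalemate.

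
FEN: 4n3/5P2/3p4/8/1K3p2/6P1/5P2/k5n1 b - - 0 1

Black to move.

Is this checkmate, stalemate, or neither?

neither

Black to move; black king on a1.
In check: no.
Legal moves for Black: Ng7, Nc7, Nf6, Nh3, Nf3, Ne2, Kb2, Ka2, Kb1, fxg3, d5, f3.
Black has 12 legal moves and is not in check → neither.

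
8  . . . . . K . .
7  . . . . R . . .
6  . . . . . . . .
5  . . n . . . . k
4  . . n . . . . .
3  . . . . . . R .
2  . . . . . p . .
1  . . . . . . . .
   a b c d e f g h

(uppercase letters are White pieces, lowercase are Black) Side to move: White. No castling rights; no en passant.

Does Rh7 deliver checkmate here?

After Rh7: black king on h5; in check: yes, from the white rook on h7.
King squares — g4: attacked by Rg3; h4: attacked by Rh7; g5: attacked by Rg3; g6: attacked by Rg3; h6: attacked by Rh7.
Black has no legal moves → checkmate.

yes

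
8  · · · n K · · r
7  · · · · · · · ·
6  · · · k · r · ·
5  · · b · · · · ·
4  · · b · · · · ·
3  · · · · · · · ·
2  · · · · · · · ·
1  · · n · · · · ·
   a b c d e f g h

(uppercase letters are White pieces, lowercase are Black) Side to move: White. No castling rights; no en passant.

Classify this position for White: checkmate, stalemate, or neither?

checkmate

White to move; white king on e8.
In check: yes, from the black rook on h8.
King squares — d7: attacked by Kd6; e7: attacked by Kd6; f7: attacked by Bc4; d8: attacked by Rh8; f8: attacked by Rf6.
Legal moves for White: none.
In check with no legal moves → checkmate.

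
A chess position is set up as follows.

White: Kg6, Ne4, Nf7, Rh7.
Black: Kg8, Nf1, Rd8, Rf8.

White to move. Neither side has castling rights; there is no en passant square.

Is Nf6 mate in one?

After Nf6: black king on g8; in check: yes, from the white knight on f6.
King squares — f7: attacked by Kg6; g7: attacked by Kg6; h7: attacked by Nf6; f8: own rook; h8: attacked by Nf7.
Black has no legal moves → checkmate.

yes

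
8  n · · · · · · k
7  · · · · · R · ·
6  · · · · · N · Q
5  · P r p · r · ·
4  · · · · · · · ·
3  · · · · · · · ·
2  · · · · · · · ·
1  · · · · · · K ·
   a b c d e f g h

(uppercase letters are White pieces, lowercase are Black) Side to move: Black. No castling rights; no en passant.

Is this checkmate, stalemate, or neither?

Black to move; black king on h8.
In check: yes, from the white queen on h6.
King squares — g7: attacked by Qh6; h7: attacked by Nf6; g8: attacked by Nf6.
Legal moves for Black: none.
In check with no legal moves → checkmate.

checkmate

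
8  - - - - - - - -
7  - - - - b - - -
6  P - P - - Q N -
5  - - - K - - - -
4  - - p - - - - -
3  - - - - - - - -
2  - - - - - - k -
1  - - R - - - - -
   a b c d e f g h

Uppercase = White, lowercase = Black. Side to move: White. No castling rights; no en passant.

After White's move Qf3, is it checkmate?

After Qf3: black king on g2; in check: yes, from the white queen on f3.
Black has 2 legal replies: Kxf3, Kh2.
In check but a legal move exists → not checkmate.

no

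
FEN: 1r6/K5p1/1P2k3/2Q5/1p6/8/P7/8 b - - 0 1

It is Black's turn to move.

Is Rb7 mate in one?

After Rb7: white king on a7; in check: yes, from the black rook on b7.
White has 3 legal replies: Ka8, Kxb7, Ka6.
In check but a legal move exists → not checkmate.

no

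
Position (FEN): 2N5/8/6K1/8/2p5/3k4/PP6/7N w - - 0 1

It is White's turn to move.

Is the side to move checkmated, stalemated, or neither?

neither

White to move; white king on g6.
In check: no.
Legal moves for White: Ne7, Na7, Nd6, Nb6, Kh7, Kg7, Kf7, Kh6, Kf6, Kh5, Kg5, Kf5, Ng3, Nf2+, b3, a3, b4, a4.
White has 18 legal moves and is not in check → neither.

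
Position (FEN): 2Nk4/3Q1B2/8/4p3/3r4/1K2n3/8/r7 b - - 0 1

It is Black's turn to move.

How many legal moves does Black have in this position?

Black to move; king on d8.
In check: yes, from the white queen on d7.
Legal moves: Kxd7, Rxd7.
Count: 2.

2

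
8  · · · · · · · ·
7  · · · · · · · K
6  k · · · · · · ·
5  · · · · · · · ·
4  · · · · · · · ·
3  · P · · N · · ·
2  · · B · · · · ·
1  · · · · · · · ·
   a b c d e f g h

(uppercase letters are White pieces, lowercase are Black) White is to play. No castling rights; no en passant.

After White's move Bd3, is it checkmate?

After Bd3: black king on a6; in check: yes, from the white bishop on d3.
Black has 4 legal replies: Kb7, Ka7, Kb6, Ka5.
In check but a legal move exists → not checkmate.

no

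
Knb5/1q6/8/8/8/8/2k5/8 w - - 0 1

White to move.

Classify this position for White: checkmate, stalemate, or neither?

White to move; white king on a8.
In check: yes, from the black queen on b7.
King squares — a7: attacked by Qb7; b7: attacked by Bc8; b8: attacked by Qb7.
Legal moves for White: none.
In check with no legal moves → checkmate.

checkmate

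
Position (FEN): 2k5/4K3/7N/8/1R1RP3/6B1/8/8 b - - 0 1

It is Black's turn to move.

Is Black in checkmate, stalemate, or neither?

stalemate

Black to move; black king on c8.
In check: no.
King squares — b7: attacked by Rb4; c7: attacked by Bg3; d7: attacked by Rd4; b8: attacked by Bg3; d8: attacked by Rd4.
Legal moves for Black: none.
Not in check and no legal moves → stalemate.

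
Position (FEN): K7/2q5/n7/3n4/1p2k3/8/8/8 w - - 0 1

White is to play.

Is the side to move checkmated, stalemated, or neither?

White to move; white king on a8.
In check: no.
King squares — a7: attacked by Qc7; b7: attacked by Qc7; b8: attacked by Na6.
Legal moves for White: none.
Not in check and no legal moves → stalemate.

stalemate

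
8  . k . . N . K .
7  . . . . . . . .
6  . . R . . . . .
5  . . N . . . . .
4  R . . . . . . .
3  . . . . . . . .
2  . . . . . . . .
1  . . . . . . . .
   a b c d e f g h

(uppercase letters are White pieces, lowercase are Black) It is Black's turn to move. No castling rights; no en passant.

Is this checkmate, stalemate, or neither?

Black to move; black king on b8.
In check: no.
King squares — a7: attacked by Ra4; b7: attacked by Nc5; c7: attacked by Rc6; a8: attacked by Ra4; c8: attacked by Rc6.
Legal moves for Black: none.
Not in check and no legal moves → stalemate.

stalemate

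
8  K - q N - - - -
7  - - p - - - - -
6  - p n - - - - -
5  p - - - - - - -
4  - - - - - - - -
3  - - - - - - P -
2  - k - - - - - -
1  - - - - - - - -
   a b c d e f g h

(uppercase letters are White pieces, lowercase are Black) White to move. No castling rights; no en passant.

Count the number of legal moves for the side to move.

White to move; king on a8.
In check: yes, from the black queen on c8.
Legal moves: none.
Count: 0.

0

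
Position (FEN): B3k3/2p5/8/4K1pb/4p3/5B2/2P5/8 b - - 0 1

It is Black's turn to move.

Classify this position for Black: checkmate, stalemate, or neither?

neither

Black to move; black king on e8.
In check: no.
Legal moves for Black: Kf8, Kd8, Kf7, Ke7, Kd7, Bf7, Bg6, Bg4, Bxf3, exf3, c6, g4, e3, c5.
Black has 14 legal moves and is not in check → neither.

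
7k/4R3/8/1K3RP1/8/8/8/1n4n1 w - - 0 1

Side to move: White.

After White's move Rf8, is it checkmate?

yes

After Rf8: black king on h8; in check: yes, from the white rook on f8.
King squares — g7: attacked by Re7; h7: attacked by Re7; g8: attacked by Rf8.
Black has no legal moves → checkmate.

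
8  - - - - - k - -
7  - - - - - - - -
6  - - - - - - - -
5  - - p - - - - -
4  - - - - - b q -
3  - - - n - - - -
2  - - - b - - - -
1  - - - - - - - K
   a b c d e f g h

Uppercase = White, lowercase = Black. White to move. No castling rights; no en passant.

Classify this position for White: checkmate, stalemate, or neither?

White to move; white king on h1.
In check: no.
King squares — g1: attacked by Qg4; g2: attacked by Qg4; h2: attacked by Bf4.
Legal moves for White: none.
Not in check and no legal moves → stalemate.

stalemate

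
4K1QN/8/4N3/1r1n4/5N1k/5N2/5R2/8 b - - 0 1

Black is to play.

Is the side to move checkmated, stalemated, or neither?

Black to move; black king on h4.
In check: yes, from the white knight on f3.
King squares — g3: attacked by Qg8; h3: attacked by Nf4; g4: attacked by Qg8; g5: attacked by Nf3; h5: attacked by Nf4.
Legal moves for Black: none.
In check with no legal moves → checkmate.

checkmate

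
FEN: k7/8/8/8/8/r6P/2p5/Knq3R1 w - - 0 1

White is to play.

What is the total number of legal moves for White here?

White to move; king on a1.
In check: yes, from the black rook on a3.
Legal moves: none.
Count: 0.

0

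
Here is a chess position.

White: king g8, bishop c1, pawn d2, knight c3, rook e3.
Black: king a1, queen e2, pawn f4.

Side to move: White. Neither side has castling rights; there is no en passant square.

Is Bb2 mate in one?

After Bb2: black king on a1; in check: yes, from the white bishop on b2.
Black has 1 legal reply: Kxb2.
In check but a legal move exists → not checkmate.

no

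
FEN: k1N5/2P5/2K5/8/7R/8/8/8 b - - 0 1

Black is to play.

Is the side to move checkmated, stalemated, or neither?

Black to move; black king on a8.
In check: no.
King squares — a7: attacked by Nc8; b7: attacked by Kc6; b8: attacked by Pc7.
Legal moves for Black: none.
Not in check and no legal moves → stalemate.

stalemate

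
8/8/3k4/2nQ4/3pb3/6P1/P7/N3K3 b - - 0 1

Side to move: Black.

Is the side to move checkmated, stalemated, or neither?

Black to move; black king on d6.
In check: yes, from the white queen on d5.
Legal moves for Black: Ke7, Kc7, Kxd5, Bxd5.
Black is in check but has 4 legal moves → neither.

neither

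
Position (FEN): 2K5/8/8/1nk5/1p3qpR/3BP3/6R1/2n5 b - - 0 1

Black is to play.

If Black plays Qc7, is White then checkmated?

yes

After Qc7: white king on c8; in check: yes, from the black queen on c7.
King squares — b7: attacked by Qc7; c7: attacked by Nb5; d7: attacked by Qc7; b8: attacked by Qc7; d8: attacked by Qc7.
White has no legal moves → checkmate.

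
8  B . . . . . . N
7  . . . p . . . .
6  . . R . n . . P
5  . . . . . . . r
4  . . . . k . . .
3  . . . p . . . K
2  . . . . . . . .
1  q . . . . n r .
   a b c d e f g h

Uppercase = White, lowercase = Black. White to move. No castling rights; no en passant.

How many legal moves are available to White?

0

White to move; king on h3.
In check: yes, from the black rook on h5.
Legal moves: none.
Count: 0.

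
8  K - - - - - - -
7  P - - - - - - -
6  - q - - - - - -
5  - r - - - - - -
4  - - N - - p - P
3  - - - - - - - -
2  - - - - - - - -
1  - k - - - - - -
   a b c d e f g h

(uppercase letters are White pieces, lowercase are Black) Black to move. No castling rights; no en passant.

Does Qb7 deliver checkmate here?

yes

After Qb7: white king on a8; in check: yes, from the black queen on b7.
King squares — a7: own pawn; b7: attacked by Rb5; b8: attacked by Qb7.
White has no legal moves → checkmate.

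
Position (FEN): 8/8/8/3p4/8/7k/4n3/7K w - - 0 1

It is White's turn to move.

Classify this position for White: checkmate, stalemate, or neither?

White to move; white king on h1.
In check: no.
King squares — g1: attacked by Ne2; g2: attacked by Kh3; h2: attacked by Kh3.
Legal moves for White: none.
Not in check and no legal moves → stalemate.

stalemate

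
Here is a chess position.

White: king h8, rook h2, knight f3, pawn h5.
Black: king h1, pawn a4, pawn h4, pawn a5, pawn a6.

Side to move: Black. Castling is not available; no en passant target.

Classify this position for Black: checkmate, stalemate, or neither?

checkmate

Black to move; black king on h1.
In check: yes, from the white rook on h2.
King squares — g1: attacked by Nf3; g2: attacked by Rh2; h2: attacked by Nf3.
Legal moves for Black: none.
In check with no legal moves → checkmate.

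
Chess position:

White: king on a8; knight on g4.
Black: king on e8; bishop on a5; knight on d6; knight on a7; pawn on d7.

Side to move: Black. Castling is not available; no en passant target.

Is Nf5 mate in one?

After Nf5: white king on a8; in check: no.
White is not in check, so this cannot be checkmate.

no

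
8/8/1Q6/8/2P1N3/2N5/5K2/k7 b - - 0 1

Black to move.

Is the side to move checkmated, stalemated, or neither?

Black to move; black king on a1.
In check: no.
King squares — b1: attacked by Nc3; a2: attacked by Nc3; b2: attacked by Qb6.
Legal moves for Black: none.
Not in check and no legal moves → stalemate.

stalemate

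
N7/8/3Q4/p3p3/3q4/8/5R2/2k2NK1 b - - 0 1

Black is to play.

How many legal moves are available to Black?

24

Black to move; king on c1.
In check: no.
Legal moves: Qa7, Qxd6, Qb6, Qd5, Qc5, Qh4, Qg4+, Qf4, Qe4, Qc4, Qb4, Qa4, Qe3, Qd3, Qc3, Qxf2+, Qd2, Qb2, Qd1, Qa1, Kd1, Kb1, e4, a4.
Count: 24.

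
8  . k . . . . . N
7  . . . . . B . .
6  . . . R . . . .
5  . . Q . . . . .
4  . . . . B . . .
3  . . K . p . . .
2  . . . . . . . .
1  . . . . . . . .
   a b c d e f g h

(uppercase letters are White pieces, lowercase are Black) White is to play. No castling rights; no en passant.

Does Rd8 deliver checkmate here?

yes

After Rd8: black king on b8; in check: yes, from the white rook on d8.
King squares — a7: attacked by Qc5; b7: attacked by Be4; c7: attacked by Qc5; a8: attacked by Be4; c8: attacked by Qc5.
Black has no legal moves → checkmate.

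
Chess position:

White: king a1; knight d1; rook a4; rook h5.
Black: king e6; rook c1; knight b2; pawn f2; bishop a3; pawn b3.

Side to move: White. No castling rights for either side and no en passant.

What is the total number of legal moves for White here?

0

White to move; king on a1.
In check: yes, from the black rook on c1.
Legal moves: none.
Count: 0.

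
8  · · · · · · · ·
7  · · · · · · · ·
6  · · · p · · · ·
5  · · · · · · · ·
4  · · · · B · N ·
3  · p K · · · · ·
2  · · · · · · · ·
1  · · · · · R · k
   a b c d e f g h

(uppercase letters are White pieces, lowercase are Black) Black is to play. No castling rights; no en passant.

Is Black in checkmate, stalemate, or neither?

checkmate

Black to move; black king on h1.
In check: yes, from the white rook on f1 and the white bishop on e4.
King squares — g1: attacked by Rf1; g2: attacked by Be4; h2: attacked by Ng4.
Legal moves for Black: none.
In check with no legal moves → checkmate.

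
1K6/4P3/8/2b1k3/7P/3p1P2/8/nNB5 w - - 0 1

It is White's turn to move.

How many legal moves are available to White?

White to move; king on b8.
In check: no.
Legal moves: Kc8, Ka8, Kc7, Kb7, Bh6, Bg5, Bf4+, Be3, Ba3, Bd2, Bb2+, Nc3, Na3, Nd2, e8=Q+, e8=R+, e8=B, e8=N, h5, f4+.
Count: 20.

20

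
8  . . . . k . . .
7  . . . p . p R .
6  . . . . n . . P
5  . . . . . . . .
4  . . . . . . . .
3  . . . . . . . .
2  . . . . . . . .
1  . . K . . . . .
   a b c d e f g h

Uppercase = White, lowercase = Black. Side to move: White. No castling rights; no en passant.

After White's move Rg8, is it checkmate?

After Rg8: black king on e8; in check: yes, from the white rook on g8.
Black has 2 legal replies: Ke7, Nf8.
In check but a legal move exists → not checkmate.

no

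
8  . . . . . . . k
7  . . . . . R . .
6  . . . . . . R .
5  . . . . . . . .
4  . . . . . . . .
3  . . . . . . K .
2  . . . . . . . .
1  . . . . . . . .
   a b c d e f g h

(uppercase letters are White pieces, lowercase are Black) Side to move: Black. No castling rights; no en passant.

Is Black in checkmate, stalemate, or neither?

Black to move; black king on h8.
In check: no.
King squares — g7: attacked by Rg6; h7: attacked by Rf7; g8: attacked by Rg6.
Legal moves for Black: none.
Not in check and no legal moves → stalemate.

stalemate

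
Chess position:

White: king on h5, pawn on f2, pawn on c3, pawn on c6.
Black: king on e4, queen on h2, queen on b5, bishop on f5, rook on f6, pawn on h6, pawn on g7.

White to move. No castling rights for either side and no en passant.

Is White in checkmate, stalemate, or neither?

White to move; white king on h5.
In check: yes, from the black queen on h2.
King squares — g4: attacked by Bf5; h4: attacked by Qh2; g5: attacked by Ph6; g6: attacked by Bf5; h6: attacked by Qh2.
Legal moves for White: none.
In check with no legal moves → checkmate.

checkmate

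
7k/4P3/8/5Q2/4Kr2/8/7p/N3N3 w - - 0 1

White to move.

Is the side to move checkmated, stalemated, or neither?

White to move; white king on e4.
In check: yes, from the black rook on f4.
King squares — d3: available; e3: available; f3: attacked by Rf4; d4: attacked by Rf4; f4: available; d5: available; e5: available; f5: own queen.
Legal moves for White: Ke5, Kd5, Kxf4, Ke3, Kd3, Qxf4.
White is in check but has 6 legal moves → neither.

neither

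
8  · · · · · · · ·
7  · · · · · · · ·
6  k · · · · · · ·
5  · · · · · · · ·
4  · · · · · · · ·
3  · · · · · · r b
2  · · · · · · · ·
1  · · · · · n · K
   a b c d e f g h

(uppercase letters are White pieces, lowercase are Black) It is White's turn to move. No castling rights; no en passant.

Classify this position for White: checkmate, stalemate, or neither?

stalemate

White to move; white king on h1.
In check: no.
King squares — g1: attacked by Rg3; g2: attacked by Rg3; h2: attacked by Nf1.
Legal moves for White: none.
Not in check and no legal moves → stalemate.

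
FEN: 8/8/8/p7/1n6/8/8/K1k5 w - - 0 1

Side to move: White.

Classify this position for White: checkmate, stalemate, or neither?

stalemate

White to move; white king on a1.
In check: no.
King squares — b1: attacked by Kc1; a2: attacked by Nb4; b2: attacked by Kc1.
Legal moves for White: none.
Not in check and no legal moves → stalemate.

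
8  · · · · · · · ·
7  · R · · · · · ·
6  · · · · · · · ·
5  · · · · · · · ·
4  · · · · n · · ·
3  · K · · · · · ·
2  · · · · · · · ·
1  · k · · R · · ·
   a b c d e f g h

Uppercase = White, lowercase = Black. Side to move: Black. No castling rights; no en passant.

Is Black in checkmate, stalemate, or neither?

checkmate

Black to move; black king on b1.
In check: yes, from the white rook on e1.
King squares — a1: attacked by Re1; c1: attacked by Re1; a2: attacked by Kb3; b2: attacked by Kb3; c2: attacked by Kb3.
Legal moves for Black: none.
In check with no legal moves → checkmate.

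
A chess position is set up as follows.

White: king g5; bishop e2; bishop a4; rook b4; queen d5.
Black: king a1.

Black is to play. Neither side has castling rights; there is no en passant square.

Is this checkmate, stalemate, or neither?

Black to move; black king on a1.
In check: no.
King squares — b1: attacked by Rb4; a2: attacked by Qd5; b2: attacked by Rb4.
Legal moves for Black: none.
Not in check and no legal moves → stalemate.

stalemate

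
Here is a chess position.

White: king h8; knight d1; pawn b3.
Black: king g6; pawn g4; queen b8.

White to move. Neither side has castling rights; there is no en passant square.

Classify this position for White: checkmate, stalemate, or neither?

checkmate

White to move; white king on h8.
In check: yes, from the black queen on b8.
King squares — g7: attacked by Kg6; h7: attacked by Kg6; g8: attacked by Qb8.
Legal moves for White: none.
In check with no legal moves → checkmate.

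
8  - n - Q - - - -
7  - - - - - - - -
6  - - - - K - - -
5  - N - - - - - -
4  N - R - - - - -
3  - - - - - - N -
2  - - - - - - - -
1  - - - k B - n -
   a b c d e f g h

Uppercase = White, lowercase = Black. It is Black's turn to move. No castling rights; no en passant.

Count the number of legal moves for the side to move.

Black to move; king on d1.
In check: yes, from the white queen on d8.
Legal moves: Kxe1, Nd7.
Count: 2.

2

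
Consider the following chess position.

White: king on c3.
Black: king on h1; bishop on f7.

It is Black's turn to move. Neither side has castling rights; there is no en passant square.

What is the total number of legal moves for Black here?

12

Black to move; king on h1.
In check: no.
Legal moves: Bg8, Be8, Bg6, Be6, Bh5, Bd5, Bc4, Bb3, Ba2, Kh2, Kg2, Kg1.
Count: 12.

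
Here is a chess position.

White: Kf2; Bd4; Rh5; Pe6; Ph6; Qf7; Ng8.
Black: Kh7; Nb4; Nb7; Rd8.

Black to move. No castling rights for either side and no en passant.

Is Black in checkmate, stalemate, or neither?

checkmate

Black to move; black king on h7.
In check: yes, from the white queen on f7.
King squares — g6: attacked by Qf7; h6: attacked by Rh5; g7: attacked by Bd4; g8: attacked by Qf7; h8: attacked by Bd4.
Legal moves for Black: none.
In check with no legal moves → checkmate.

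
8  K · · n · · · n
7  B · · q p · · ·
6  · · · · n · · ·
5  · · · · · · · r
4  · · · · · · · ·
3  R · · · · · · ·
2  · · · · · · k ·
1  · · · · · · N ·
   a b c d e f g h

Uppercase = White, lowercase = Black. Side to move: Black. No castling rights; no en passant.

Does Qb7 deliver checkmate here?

After Qb7: white king on a8; in check: yes, from the black queen on b7.
King squares — a7: own bishop; b7: attacked by Nd8; b8: attacked by Qb7.
White has no legal moves → checkmate.

yes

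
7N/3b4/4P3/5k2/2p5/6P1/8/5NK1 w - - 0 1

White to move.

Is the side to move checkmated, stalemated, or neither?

White to move; white king on g1.
In check: no.
Legal moves for White: Nf7, Ng6, Kh2, Kg2, Kf2, Kh1, Ne3+, Nh2, Nd2, exd7, e7, g4+.
White has 12 legal moves and is not in check → neither.

neither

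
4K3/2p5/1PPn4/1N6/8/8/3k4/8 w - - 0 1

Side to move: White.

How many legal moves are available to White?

White to move; king on e8.
In check: yes, from the black knight on d6.
Legal moves: Kf8, Kd8, Ke7, Kd7, Nxd6.
Count: 5.

5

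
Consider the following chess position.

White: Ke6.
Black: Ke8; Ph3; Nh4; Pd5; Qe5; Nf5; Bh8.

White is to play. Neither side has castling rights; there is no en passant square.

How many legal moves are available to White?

0

White to move; king on e6.
In check: yes, from the black queen on e5.
Legal moves: none.
Count: 0.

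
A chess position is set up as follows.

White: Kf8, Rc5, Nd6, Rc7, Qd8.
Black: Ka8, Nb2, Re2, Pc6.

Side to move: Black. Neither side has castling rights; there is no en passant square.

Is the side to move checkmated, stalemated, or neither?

checkmate

Black to move; black king on a8.
In check: yes, from the white queen on d8.
King squares — a7: attacked by Rc7; b7: attacked by Nd6; b8: attacked by Qd8.
Legal moves for Black: none.
In check with no legal moves → checkmate.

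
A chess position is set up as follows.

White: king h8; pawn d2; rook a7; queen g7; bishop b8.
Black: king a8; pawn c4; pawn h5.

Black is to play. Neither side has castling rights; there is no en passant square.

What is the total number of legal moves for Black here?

1

Black to move; king on a8.
In check: yes, from the white rook on a7.
Legal moves: Kxb8.
Count: 1.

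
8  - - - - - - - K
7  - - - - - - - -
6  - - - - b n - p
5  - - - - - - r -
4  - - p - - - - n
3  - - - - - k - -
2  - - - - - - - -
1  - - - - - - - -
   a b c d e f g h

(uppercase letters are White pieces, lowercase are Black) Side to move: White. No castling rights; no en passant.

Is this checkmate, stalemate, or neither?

stalemate

White to move; white king on h8.
In check: no.
King squares — g7: attacked by Rg5; h7: attacked by Nf6; g8: attacked by Rg5.
Legal moves for White: none.
Not in check and no legal moves → stalemate.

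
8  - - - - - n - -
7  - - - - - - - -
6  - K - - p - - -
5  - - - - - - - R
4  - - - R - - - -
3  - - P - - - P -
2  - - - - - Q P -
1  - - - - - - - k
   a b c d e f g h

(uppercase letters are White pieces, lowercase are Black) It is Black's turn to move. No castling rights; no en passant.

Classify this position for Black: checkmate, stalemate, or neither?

checkmate

Black to move; black king on h1.
In check: yes, from the white rook on h5.
King squares — g1: attacked by Qf2; g2: attacked by Qf2; h2: attacked by Rh5.
Legal moves for Black: none.
In check with no legal moves → checkmate.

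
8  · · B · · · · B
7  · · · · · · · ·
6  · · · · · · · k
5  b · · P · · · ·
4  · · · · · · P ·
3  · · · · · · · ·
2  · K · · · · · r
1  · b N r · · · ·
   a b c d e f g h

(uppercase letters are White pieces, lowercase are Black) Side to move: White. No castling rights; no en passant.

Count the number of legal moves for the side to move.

White to move; king on b2.
In check: yes, from the black rook on h2.
Legal moves: Kb3, Ka3, Kxb1, Ka1, Ne2.
Count: 5.

5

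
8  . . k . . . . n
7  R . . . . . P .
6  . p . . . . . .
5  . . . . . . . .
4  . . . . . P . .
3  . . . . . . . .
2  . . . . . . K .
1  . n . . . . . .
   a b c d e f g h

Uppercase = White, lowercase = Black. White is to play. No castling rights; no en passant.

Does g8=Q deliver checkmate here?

After g8=Q: black king on c8; in check: yes, from the white queen on g8.
King squares — b7: attacked by Ra7; c7: attacked by Ra7; d7: attacked by Ra7; b8: attacked by Qg8; d8: attacked by Qg8.
Black has no legal moves → checkmate.

yes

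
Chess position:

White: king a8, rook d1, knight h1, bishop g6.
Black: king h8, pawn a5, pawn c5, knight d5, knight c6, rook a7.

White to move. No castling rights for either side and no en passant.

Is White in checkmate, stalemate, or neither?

checkmate

White to move; white king on a8.
In check: yes, from the black rook on a7.
King squares — a7: attacked by Nc6; b7: attacked by Ra7; b8: attacked by Nc6.
Legal moves for White: none.
In check with no legal moves → checkmate.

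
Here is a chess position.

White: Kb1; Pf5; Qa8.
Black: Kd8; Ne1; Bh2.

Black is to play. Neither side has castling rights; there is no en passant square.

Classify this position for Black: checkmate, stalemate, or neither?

neither

Black to move; black king on d8.
In check: yes, from the white queen on a8.
King squares — c7: available; d7: available; e7: available; c8: attacked by Qa8; e8: attacked by Qa8.
Legal moves for Black: Ke7, Kd7, Kc7, Bb8.
Black is in check but has 4 legal moves → neither.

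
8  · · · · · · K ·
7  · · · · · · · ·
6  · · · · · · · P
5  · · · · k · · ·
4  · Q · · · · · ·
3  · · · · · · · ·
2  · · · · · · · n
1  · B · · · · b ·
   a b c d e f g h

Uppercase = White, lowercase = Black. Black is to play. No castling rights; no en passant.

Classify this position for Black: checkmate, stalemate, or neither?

neither

Black to move; black king on e5.
In check: no.
Legal moves for Black: Kf6, Ke6, Kd5, Ng4, Nf3, Nf1, Ba7, Bb6, Bc5, Bd4, Be3, Bf2.
Black has 12 legal moves and is not in check → neither.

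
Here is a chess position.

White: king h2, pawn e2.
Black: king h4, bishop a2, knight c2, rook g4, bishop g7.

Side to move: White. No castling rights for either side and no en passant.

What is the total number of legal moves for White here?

White to move; king on h2.
In check: no.
Legal moves: Kh1, e3, e4.
Count: 3.

3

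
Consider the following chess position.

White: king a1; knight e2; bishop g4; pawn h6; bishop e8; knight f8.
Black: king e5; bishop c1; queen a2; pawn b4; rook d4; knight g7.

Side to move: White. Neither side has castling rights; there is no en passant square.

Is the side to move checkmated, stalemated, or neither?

neither

White to move; white king on a1.
In check: yes, from the black queen on a2.
King squares — b1: attacked by Qa2; a2: available; b2: attacked by Bc1.
Legal moves for White: Kxa2.
White is in check but has 1 legal move → neither.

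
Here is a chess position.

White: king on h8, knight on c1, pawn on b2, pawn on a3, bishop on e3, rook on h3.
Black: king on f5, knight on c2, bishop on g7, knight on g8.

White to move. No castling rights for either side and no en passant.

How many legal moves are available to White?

3

White to move; king on h8.
In check: yes, from the black bishop on g7.
Legal moves: Kxg8, Kh7, Kxg7.
Count: 3.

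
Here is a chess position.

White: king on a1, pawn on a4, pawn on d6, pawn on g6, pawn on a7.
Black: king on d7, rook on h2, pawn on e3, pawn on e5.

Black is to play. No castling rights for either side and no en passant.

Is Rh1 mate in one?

After Rh1: white king on a1; in check: yes, from the black rook on h1.
White has 2 legal replies: Kb2, Ka2.
In check but a legal move exists → not checkmate.

no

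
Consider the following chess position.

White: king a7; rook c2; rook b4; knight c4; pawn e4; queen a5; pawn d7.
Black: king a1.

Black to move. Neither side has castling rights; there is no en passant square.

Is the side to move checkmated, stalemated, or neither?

checkmate

Black to move; black king on a1.
In check: yes, from the white queen on a5.
King squares — b1: attacked by Rb4; a2: attacked by Rc2; b2: attacked by Rc2.
Legal moves for Black: none.
In check with no legal moves → checkmate.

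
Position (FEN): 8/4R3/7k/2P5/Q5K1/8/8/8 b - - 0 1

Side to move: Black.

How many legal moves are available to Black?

Black to move; king on h6.
In check: no.
Legal moves: Kg6.
Count: 1.

1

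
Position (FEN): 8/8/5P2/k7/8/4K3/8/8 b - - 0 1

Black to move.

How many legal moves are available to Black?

5

Black to move; king on a5.
In check: no.
Legal moves: Kb6, Ka6, Kb5, Kb4, Ka4.
Count: 5.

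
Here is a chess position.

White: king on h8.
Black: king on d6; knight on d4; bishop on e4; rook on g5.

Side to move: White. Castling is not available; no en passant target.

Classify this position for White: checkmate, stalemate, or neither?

stalemate

White to move; white king on h8.
In check: no.
King squares — g7: attacked by Rg5; h7: attacked by Be4; g8: attacked by Rg5.
Legal moves for White: none.
Not in check and no legal moves → stalemate.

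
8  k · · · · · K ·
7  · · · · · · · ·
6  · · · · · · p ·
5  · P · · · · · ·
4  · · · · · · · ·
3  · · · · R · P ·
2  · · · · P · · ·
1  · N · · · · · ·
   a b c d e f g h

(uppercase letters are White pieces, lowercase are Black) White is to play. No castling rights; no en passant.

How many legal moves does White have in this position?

20

White to move; king on g8.
In check: no.
Legal moves: Kh8, Kf8, Kh7, Kg7, Kf7, Re8+, Re7, Re6, Re5, Re4, Rf3, Rd3, Rc3, Rb3, Ra3+, Nc3, Na3, Nd2, b6, g4.
Count: 20.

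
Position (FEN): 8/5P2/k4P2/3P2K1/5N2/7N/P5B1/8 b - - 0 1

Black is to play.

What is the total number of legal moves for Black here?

5

Black to move; king on a6.
In check: no.
Legal moves: Kb7, Ka7, Kb6, Kb5, Ka5.
Count: 5.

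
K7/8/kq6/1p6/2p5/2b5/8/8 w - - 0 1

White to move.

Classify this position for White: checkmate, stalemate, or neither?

stalemate

White to move; white king on a8.
In check: no.
King squares — a7: attacked by Ka6; b7: attacked by Ka6; b8: attacked by Qb6.
Legal moves for White: none.
Not in check and no legal moves → stalemate.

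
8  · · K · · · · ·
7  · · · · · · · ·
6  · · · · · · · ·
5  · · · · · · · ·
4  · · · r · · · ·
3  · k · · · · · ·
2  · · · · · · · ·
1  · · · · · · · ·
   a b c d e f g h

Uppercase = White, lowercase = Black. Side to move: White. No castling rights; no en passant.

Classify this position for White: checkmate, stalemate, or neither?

neither

White to move; white king on c8.
In check: no.
Legal moves for White: Kb8, Kc7, Kb7.
White has 3 legal moves and is not in check → neither.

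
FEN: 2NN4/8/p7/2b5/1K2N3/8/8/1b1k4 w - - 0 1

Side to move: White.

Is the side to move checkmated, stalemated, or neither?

White to move; white king on b4.
In check: yes, from the black bishop on c5.
Legal moves for White: Kxc5, Ka5, Kc4, Ka4, Kc3, Kb3, Nxc5.
White is in check but has 7 legal moves → neither.

neither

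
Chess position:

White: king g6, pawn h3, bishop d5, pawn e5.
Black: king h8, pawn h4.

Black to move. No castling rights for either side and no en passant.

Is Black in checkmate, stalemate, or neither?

Black to move; black king on h8.
In check: no.
King squares — g7: attacked by Kg6; h7: attacked by Kg6; g8: attacked by Bd5.
Legal moves for Black: none.
Not in check and no legal moves → stalemate.

stalemate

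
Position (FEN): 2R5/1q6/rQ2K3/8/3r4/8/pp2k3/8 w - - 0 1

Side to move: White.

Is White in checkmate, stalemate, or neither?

White to move; white king on e6.
In check: no.
Legal moves for White include: Rh8, Rg8, Rf8, Re8, Rd8, Rb8, Ra8, Rc7, Rc6, Rc5, Rc4, Rc3, Rc2+, Rc1, Kf6, Kf5, Ke5, Qd6, ... (list truncated; more exist).
White has legal moves and is not in check → neither.

neither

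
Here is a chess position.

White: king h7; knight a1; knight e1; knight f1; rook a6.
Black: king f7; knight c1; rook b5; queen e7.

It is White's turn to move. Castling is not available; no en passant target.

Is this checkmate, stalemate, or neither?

White to move; white king on h7.
In check: no.
Legal moves for White include: Kh8, Kh6, Ra8, Ra7, Rh6, Rg6, Rf6+, Re6, Rd6, Rc6, Rb6, Ra5, Ra4, Ra3, Ra2, Ng3, Ne3, Nh2, ... (list truncated; more exist).
White has legal moves and is not in check → neither.

neither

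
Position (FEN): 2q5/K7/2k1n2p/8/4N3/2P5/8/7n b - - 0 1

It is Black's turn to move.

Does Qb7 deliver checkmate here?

After Qb7: white king on a7; in check: yes, from the black queen on b7.
King squares — a6: attacked by Qb7; b6: attacked by Kc6; b7: attacked by Kc6; a8: attacked by Qb7; b8: attacked by Qb7.
White has no legal moves → checkmate.

yes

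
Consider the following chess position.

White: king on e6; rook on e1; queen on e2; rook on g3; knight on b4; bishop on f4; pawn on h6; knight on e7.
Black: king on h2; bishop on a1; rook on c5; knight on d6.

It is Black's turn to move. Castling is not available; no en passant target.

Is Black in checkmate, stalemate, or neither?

checkmate

Black to move; black king on h2.
In check: yes, from the white queen on e2.
King squares — g1: attacked by Re1; h1: attacked by Re1; g2: attacked by Qe2; g3: attacked by Bf4; h3: attacked by Rg3.
Legal moves for Black: none.
In check with no legal moves → checkmate.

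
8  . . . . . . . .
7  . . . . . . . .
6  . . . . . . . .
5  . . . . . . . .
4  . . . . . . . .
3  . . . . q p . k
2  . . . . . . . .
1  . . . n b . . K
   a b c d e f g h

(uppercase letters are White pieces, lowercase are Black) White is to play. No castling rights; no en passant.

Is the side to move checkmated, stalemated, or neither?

stalemate

White to move; white king on h1.
In check: no.
King squares — g1: attacked by Qe3; g2: attacked by Pf3; h2: attacked by Kh3.
Legal moves for White: none.
Not in check and no legal moves → stalemate.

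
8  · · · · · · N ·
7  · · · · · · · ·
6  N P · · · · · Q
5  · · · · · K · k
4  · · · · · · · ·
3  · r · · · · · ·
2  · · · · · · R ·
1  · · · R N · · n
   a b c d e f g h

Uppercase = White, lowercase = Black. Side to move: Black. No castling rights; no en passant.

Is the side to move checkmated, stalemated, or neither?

checkmate

Black to move; black king on h5.
In check: yes, from the white queen on h6.
King squares — g4: attacked by Rg2; h4: attacked by Qh6; g5: attacked by Rg2; g6: attacked by Rg2; h6: attacked by Ng8.
Legal moves for Black: none.
In check with no legal moves → checkmate.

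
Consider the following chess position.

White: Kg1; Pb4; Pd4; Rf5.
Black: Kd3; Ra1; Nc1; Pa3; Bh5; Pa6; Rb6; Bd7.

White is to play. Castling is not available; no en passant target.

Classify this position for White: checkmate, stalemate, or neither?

White to move; white king on g1.
In check: no.
Legal moves for White include: Rf8, Rf7, Rf6, Rxh5, Rg5, Re5, Rd5, Rc5, Rb5, Ra5, Rf4, Rf3+, Rf2, Rf1, Kh2, Kg2, Kf2, Kh1, ... (list truncated; more exist).
White has legal moves and is not in check → neither.

neither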